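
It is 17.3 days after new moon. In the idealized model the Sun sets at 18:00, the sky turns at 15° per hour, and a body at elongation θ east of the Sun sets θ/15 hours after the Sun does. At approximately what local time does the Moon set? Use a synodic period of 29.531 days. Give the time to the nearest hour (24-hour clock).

08:00

Phase angle: θ = 360°·(17.3 d)/(29.531 d) = 210.9°.
The Moon trails the Sun by θ/15 = 210.9/15 ≈ 14.06 hours.
18:00 + 14.06 h ≈ 08:04 → 08:00 to the nearest hour.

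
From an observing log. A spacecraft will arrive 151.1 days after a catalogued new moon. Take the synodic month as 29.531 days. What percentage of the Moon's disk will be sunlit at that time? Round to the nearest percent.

13%

151.1/29.531 = 5.117 lunations, so 5 complete cycles and 3.44 d into the next.
Elongation θ = 360° × 3.44/29.531 ≈ 42.0°.
cos 42.0° = 0.743, so f = (1 − 0.743)/2 = 0.128, so 13%.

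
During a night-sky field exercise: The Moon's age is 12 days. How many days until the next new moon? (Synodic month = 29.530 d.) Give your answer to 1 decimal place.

17.5 days

The next new moon completes the synodic month: 29.530 − 12 = 17.530 days.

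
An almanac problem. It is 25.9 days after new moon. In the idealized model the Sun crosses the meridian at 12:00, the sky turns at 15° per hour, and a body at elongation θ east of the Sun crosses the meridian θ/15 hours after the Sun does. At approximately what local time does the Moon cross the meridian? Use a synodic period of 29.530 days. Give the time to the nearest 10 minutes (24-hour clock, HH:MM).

Elongation θ = 360° × 25.9/29.530 ≈ 315.7°.
The Moon trails the Sun by θ/15 = 315.7/15 ≈ 21.05 hours.
12:00 + 21.050 h ≈ 09:03 → 09:00 to the nearest ten minutes.

09:00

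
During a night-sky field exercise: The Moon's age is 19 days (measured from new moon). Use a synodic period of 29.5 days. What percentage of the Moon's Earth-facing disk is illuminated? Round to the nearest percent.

81%

Phase angle: θ = 360°·(19 d)/(29.5 d) = 231.9°.
cos 231.9° = (-0.618), so f = (1 − (-0.618))/2 = 0.809, so 81%.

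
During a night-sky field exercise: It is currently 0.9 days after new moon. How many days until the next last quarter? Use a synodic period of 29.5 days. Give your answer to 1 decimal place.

21.2 days

Last quarter is 0.75 of the way through the cycle: age 0.75 × 29.5 = 22.125 d.
That is 22.125 − 0.9 = 21.225 days ahead.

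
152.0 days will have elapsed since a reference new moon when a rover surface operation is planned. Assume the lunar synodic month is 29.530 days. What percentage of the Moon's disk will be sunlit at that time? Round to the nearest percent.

152.0/29.530 = 5.147 lunations, so 5 complete cycles and 4.35 d into the next.
The Moon has covered 4.35/29.530 of its cycle, so θ ≈ 360° × 4.35/29.530 = 53.0°.
cos 53.0° = 0.601, so f = (1 − 0.601)/2 = 0.199, so 20%.

20%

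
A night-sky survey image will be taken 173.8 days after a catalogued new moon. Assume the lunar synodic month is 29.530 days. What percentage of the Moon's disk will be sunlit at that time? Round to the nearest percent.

12%

Reduce mod P: 173.8 − 5×29.530 = 26.15 d into the current lunation.
The Moon has covered 26.15/29.530 of its cycle, so θ ≈ 360° × 26.15/29.530 = 318.8°.
Illuminated fraction = (1 − cos 318.8°)/2 = (1 − 0.752)/2 ≈ 0.124, so 12%.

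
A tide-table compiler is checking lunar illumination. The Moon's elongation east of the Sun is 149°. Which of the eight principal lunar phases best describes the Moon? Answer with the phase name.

The waxing gibbous sector spans roughly 112°–158°; 149° falls inside it.

waxing gibbous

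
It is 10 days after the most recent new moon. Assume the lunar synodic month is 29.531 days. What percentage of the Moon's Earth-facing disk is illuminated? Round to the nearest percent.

Elongation θ = 360° × 10/29.531 ≈ 121.9°.
cos 121.9° = (-0.529), so f = (1 − (-0.529))/2 = 0.764, so 76%.

76%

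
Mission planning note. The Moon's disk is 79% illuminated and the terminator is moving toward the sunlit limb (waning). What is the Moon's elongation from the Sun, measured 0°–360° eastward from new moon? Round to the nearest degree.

235°

Invert f = (1 − cos θ)/2 to get cos θ = 1 − 2(0.79) = -0.580, hence θ₀ = arccos -0.580 = 125.5°.
Waning ⇒ past full, so θ = 360° − 125.5° = 234.5°.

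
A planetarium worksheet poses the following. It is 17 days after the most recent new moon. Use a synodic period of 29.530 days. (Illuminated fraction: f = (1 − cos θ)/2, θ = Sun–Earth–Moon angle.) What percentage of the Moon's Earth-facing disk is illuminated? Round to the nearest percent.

94%

The Moon has covered 17/29.530 of its cycle, so θ ≈ 360° × 17/29.530 = 207.2°.
With cos θ = (-0.889), the lit fraction is (1 − (-0.889))/2 ≈ 0.945, so 94%.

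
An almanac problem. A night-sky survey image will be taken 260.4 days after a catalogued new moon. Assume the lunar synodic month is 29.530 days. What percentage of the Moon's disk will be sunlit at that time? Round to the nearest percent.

Reduce mod P: 260.4 − 8×29.530 = 24.16 d into the current lunation.
The Moon has covered 24.16/29.530 of its cycle, so θ ≈ 360° × 24.16/29.530 = 294.5°.
With cos θ = 0.415, the lit fraction is (1 − 0.415)/2 ≈ 0.292, so 29%.

29%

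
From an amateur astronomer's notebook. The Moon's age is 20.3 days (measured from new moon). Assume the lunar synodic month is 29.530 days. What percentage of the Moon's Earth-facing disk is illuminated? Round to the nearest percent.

69%

Elongation θ = 360° × 20.3/29.530 ≈ 247.5°.
With cos θ = (-0.383), the lit fraction is (1 − (-0.383))/2 ≈ 0.692, so 69%.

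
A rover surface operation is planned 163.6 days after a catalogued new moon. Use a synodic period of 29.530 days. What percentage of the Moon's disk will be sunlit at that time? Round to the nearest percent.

163.6 d spans 5 complete synodic months (5 × 29.530 = 147.65 d) plus 15.95 d.
The Moon has covered 15.95/29.530 of its cycle, so θ ≈ 360° × 15.95/29.530 = 194.4°.
Illuminated fraction = (1 − cos 194.4°)/2 = (1 − (-0.968))/2 ≈ 0.984, so 98%.

98%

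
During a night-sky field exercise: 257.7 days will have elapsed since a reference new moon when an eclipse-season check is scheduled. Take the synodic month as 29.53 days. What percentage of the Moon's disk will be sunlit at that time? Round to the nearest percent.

257.7/29.53 = 8.727 lunations, so 8 complete cycles and 21.46 d into the next.
Elongation θ = 360° × 21.46/29.53 ≈ 261.6°.
Illuminated fraction = (1 − cos 261.6°)/2 = (1 − (-0.146))/2 ≈ 0.573, so 57%.

57%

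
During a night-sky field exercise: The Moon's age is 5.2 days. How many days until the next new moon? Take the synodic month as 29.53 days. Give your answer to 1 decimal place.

24.3 days

The next new moon completes the synodic month: 29.53 − 5.2 = 24.330 days.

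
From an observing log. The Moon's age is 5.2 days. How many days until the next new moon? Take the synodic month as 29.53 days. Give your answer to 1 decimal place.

24.3 days

The next new moon completes the synodic month: 29.53 − 5.2 = 24.330 days.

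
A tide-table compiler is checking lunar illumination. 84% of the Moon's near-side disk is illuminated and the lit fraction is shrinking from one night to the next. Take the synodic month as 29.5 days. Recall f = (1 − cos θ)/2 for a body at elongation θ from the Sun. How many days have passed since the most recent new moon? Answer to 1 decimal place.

cos θ = 1 − 2f = -0.680, giving a principal value of 132.8°.
A waning Moon lies in 180°–360°, so θ = 360° − 132.8° = 227.2°.
That fraction of the synodic month is 227.2/360 × 29.5 d ≈ 18.61 d.

18.6 days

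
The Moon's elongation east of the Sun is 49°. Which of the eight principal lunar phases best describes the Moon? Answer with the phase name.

waxing crescent

The waxing crescent sector spans roughly 22°–68°; 49° falls inside it.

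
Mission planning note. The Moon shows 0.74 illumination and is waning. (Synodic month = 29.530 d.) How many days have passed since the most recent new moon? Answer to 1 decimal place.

19.8 days

Invert f = (1 − cos θ)/2 to get cos θ = 1 − 2(0.74) = -0.480, hence θ₀ = arccos -0.480 = 118.7°.
Since the Moon is past full (waning), take the reflex angle: θ = 360° − 118.7° = 241.3°.
Age = 29.530 × 241.3°/360° ≈ 19.79 days.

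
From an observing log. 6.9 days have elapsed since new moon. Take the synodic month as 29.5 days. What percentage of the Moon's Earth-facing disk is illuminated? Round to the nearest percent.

Elongation θ = 360° × 6.9/29.5 ≈ 84.2°.
With cos θ = 0.101, the lit fraction is (1 − 0.101)/2 ≈ 0.450, so 45%.

45%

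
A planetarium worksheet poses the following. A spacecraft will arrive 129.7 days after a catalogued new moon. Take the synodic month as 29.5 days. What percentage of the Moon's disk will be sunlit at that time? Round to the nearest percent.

90%

129.7 d spans 4 complete synodic months (4 × 29.5 = 118.00 d) plus 11.70 d.
Phase angle: θ = 360°·(11.70 d)/(29.5 d) = 142.8°.
With cos θ = (-0.796), the lit fraction is (1 − (-0.796))/2 ≈ 0.898, so 90%.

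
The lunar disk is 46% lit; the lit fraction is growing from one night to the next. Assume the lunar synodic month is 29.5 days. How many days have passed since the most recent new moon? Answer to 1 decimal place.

cos θ = 1 − 2f = 0.080, giving a principal value of 85.4°.
Before full moon the principal value applies: θ = 85.4°.
Age = 29.5 × 85.4°/360° ≈ 7.00 days.

7.0 days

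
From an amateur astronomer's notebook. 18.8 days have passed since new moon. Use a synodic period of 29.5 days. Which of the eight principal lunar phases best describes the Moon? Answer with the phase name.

At 18.8/29.5 of the cycle, θ ≈ 229° — the waning gibbous range.

waning gibbous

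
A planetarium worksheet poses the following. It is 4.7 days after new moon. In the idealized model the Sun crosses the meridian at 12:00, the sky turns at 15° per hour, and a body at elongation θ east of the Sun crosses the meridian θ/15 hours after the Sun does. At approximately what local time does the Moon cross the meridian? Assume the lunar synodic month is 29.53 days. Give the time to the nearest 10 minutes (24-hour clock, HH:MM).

Phase angle: θ = 360°·(4.7 d)/(29.53 d) = 57.3°.
Delay after the Sun = 57.3° / (15°/h) ≈ 3.82 h.
12:00 + 3.820 h ≈ 15:49 → 15:50 to the nearest ten minutes.

15:50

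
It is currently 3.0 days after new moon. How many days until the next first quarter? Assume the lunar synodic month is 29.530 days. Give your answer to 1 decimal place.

First quarter is 0.25 of the way through the cycle: age 0.25 × 29.530 = 7.383 d.
So 4.383 days remain (7.383 − 3.0).

4.4 days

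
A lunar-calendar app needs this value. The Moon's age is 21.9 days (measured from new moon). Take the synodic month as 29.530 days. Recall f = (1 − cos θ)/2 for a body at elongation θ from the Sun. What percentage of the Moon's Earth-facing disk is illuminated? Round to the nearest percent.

53%

Phase angle: θ = 360°·(21.9 d)/(29.530 d) = 267.0°.
Illuminated fraction = (1 − cos 267.0°)/2 = (1 − (-0.053))/2 ≈ 0.526, so 53%.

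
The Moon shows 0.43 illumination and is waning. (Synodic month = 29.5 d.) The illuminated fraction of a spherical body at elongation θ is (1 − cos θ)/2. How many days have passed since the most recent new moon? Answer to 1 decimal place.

22.8 days

From f = (1 − cos θ)/2: cos θ = 1 − 2×0.43 = 0.140; arccos → 82.0°.
A waning Moon lies in 180°–360°, so θ = 360° − 82.0° = 278.0°.
Age = 29.5 × 278.0°/360° ≈ 22.78 days.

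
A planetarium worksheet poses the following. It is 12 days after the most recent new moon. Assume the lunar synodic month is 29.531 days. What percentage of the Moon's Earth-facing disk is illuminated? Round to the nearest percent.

The Moon has covered 12/29.531 of its cycle, so θ ≈ 360° × 12/29.531 = 146.3°.
cos 146.3° = (-0.832), so f = (1 − (-0.832))/2 = 0.916, so 92%.

92%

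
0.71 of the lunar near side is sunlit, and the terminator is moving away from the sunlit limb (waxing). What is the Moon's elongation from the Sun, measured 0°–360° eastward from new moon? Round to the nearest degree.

Invert f = (1 − cos θ)/2 to get cos θ = 1 − 2(0.71) = -0.420, hence θ₀ = arccos -0.420 = 114.8°.
Before full moon the principal value applies: θ = 114.8°.

115°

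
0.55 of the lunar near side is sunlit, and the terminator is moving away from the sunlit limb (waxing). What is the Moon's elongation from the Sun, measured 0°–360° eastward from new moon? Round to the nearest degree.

96°

From f = (1 − cos θ)/2: cos θ = 1 − 2×0.55 = -0.100; arccos → 95.7°.
Before full moon the principal value applies: θ = 95.7°.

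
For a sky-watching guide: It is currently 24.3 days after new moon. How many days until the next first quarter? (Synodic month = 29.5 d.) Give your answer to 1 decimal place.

12.6 days

First quarter is 0.25 of the way through the cycle: age 0.25 × 29.5 = 7.375 d.
Already past this cycle's first quarter; the next is at 7.375 + 29.5 = 36.875 d, so 36.875 − 24.3 = 12.575 days.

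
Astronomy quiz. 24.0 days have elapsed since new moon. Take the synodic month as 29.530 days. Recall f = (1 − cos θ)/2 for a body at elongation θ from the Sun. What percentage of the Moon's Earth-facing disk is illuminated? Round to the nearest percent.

31%

Elongation θ = 360° × 24.0/29.530 ≈ 292.6°.
Illuminated fraction = (1 − cos 292.6°)/2 = (1 − 0.384)/2 ≈ 0.308, so 31%.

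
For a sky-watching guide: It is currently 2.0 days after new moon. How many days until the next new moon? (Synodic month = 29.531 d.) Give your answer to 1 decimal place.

27.5 days

The next new moon completes the synodic month: 29.531 − 2.0 = 27.531 days.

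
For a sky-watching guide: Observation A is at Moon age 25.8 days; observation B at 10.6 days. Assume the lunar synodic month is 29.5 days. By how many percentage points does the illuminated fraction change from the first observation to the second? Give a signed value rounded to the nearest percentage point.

+67 percentage points

θ₁ = 360° × 25.8/29.5 = 314.8°, f₁ = (1 − cos θ₁)/2 = 0.147.
θ₂ = 360° × 10.6/29.5 = 129.4°, f₂ = (1 − cos θ₂)/2 = 0.817.
Change = f₂ − f₁ = +0.670 → +67 percentage points.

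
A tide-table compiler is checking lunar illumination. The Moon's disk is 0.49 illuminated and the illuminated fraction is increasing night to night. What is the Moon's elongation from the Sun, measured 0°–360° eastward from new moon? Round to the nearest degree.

cos θ = 1 − 2f = 0.020, giving a principal value of 88.9°.
Waxing ⇒ before full, so θ = 88.9°.

89°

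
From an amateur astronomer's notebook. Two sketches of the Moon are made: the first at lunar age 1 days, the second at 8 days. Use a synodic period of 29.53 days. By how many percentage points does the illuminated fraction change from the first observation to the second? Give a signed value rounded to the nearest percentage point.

θ₁ = 360° × 1/29.53 = 12.2°, f₁ = (1 − cos θ₁)/2 = 0.011.
θ₂ = 360° × 8/29.53 = 97.5°, f₂ = (1 − cos θ₂)/2 = 0.566.
Change = f₂ − f₁ = +0.554 → +55 percentage points.

+55 pp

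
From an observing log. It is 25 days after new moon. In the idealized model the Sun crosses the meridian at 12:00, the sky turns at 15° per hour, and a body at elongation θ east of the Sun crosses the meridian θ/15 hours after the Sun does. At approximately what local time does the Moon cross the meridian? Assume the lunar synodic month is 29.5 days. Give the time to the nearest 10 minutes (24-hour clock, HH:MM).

08:20

Elongation θ = 360° × 25/29.5 ≈ 305.1°.
The Moon trails the Sun by θ/15 = 305.1/15 ≈ 20.34 hours.
12:00 + 20.339 h ≈ 08:20 → 08:20 to the nearest ten minutes.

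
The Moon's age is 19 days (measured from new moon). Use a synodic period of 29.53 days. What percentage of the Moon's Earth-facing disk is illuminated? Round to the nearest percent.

81%

Elongation θ = 360° × 19/29.53 ≈ 231.6°.
cos 231.6° = (-0.621), so f = (1 − (-0.621))/2 = 0.810, so 81%.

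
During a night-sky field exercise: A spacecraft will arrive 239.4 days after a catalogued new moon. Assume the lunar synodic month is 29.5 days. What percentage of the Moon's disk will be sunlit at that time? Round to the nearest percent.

239.4 d spans 8 complete synodic months (8 × 29.5 = 236.00 d) plus 3.40 d.
The Moon has covered 3.40/29.5 of its cycle, so θ ≈ 360° × 3.40/29.5 = 41.5°.
Illuminated fraction = (1 − cos 41.5°)/2 = (1 − 0.749)/2 ≈ 0.125, so 13%.

13%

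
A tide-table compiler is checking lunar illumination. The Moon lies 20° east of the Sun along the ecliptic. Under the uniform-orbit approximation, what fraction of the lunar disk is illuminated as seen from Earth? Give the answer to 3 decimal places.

0.030

f = (1 − cos 20°)/2 = (1 − 0.940)/2 ≈ 0.030.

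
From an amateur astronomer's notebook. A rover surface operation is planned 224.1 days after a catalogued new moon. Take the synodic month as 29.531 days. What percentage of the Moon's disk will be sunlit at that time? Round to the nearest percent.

92%

Reduce mod P: 224.1 − 7×29.531 = 17.38 d into the current lunation.
Phase angle: θ = 360°·(17.38 d)/(29.531 d) = 211.9°.
cos 211.9° = (-0.849), so f = (1 − (-0.849))/2 = 0.924, so 92%.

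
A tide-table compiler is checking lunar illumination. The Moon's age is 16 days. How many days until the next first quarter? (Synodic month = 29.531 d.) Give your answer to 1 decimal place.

First quarter occurs at elongation 90°, i.e. at age 29.531 × 90/360 = 7.383 d.
This lunation's first quarter (7.383 d) has passed, so add one period: 36.914 − 16 = 20.914 days.

20.9 days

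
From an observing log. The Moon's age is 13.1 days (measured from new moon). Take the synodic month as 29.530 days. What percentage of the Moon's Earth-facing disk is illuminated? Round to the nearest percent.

The Moon has covered 13.1/29.530 of its cycle, so θ ≈ 360° × 13.1/29.530 = 159.7°.
Illuminated fraction = (1 − cos 159.7°)/2 = (1 − (-0.938))/2 ≈ 0.969, so 97%.

97%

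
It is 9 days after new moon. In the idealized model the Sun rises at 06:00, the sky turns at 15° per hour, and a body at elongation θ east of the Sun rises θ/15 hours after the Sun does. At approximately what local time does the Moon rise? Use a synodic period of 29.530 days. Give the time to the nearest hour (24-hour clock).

13:00

The Moon has covered 9/29.530 of its cycle, so θ ≈ 360° × 9/29.530 = 109.7°.
The Moon trails the Sun by θ/15 = 109.7/15 ≈ 7.31 hours.
06:00 + 7.31 h ≈ 13:19 → 13:00 to the nearest hour.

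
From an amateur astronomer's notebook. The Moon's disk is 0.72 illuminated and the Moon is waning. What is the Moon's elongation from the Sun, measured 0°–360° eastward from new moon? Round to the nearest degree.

cos θ = 1 − 2f = -0.440, giving a principal value of 116.1°.
Waning ⇒ past full, so θ = 360° − 116.1° = 243.9°.

244°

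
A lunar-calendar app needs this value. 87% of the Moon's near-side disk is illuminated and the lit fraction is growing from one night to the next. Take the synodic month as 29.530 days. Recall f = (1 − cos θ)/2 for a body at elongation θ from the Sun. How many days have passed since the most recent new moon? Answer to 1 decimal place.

11.3 days

From f = (1 − cos θ)/2: cos θ = 1 − 2×0.87 = -0.740; arccos → 137.7°.
Before full moon the principal value applies: θ = 137.7°.
That fraction of the synodic month is 137.7/360 × 29.530 d ≈ 11.30 d.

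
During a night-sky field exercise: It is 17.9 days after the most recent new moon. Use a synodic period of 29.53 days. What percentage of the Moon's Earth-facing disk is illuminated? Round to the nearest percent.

89%

Elongation θ = 360° × 17.9/29.53 ≈ 218.2°.
Illuminated fraction = (1 − cos 218.2°)/2 = (1 − (-0.786))/2 ≈ 0.893, so 89%.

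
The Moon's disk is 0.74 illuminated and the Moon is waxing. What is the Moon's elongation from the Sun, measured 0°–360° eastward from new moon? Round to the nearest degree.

119°

Invert f = (1 − cos θ)/2 to get cos θ = 1 − 2(0.74) = -0.480, hence θ₀ = arccos -0.480 = 118.7°.
The Moon is waxing (0°–180°), so θ = 118.7° directly.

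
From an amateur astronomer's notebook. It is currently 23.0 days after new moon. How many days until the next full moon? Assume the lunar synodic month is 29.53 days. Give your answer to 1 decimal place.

21.3 days

Full moon is 0.5 of the way through the cycle: age 0.5 × 29.53 = 14.765 d.
This lunation's full moon (14.765 d) has passed, so add one period: 44.295 − 23.0 = 21.295 days.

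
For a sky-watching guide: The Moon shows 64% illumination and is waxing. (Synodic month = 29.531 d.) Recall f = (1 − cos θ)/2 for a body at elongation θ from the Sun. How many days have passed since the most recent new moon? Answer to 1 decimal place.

8.7 days

From f = (1 − cos θ)/2: cos θ = 1 − 2×0.64 = -0.280; arccos → 106.3°.
Waxing ⇒ before full, so θ = 106.3°.
That fraction of the synodic month is 106.3/360 × 29.531 d ≈ 8.72 d.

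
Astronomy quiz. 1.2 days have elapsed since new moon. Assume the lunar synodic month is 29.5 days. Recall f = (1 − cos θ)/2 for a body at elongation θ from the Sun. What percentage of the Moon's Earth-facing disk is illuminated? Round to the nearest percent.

2%

The Moon has covered 1.2/29.5 of its cycle, so θ ≈ 360° × 1.2/29.5 = 14.6°.
Illuminated fraction = (1 − cos 14.6°)/2 = (1 − 0.968)/2 ≈ 0.016, so 2%.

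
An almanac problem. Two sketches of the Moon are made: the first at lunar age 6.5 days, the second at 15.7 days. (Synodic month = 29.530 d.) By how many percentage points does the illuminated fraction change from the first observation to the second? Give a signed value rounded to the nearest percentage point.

+58 percentage points

First observation: θ = 360°·6.5/29.530 = 79.2°, so f = 0.407.
Second observation: θ = 191.4°, f = 0.990.
Δf = 0.990 − 0.407 = +0.583, i.e. +58 pp.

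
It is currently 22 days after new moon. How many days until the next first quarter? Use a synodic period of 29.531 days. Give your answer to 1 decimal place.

First quarter occurs at elongation 90°, i.e. at age 29.531 × 90/360 = 7.383 d.
This lunation's first quarter (7.383 d) has passed, so add one period: 36.914 − 22 = 14.914 days.

14.9 days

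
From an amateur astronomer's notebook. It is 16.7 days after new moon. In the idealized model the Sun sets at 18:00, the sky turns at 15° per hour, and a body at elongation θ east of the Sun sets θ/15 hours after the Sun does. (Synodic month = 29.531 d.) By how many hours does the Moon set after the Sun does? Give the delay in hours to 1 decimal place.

13.6 h

The Moon has covered 16.7/29.531 of its cycle, so θ ≈ 360° × 16.7/29.531 = 203.6°.
Delay after the Sun = 203.6° / (15°/h) ≈ 13.57 h.
So the Moon sets 13.57 h after the Sun.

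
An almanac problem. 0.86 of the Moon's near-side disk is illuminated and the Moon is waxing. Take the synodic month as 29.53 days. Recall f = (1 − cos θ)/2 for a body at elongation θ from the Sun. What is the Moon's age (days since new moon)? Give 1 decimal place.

11.2 days

cos θ = 1 − 2f = -0.720, giving a principal value of 136.1°.
The Moon is waxing (0°–180°), so θ = 136.1° directly.
At 360°/29.53 d per day, 136.1° corresponds to 11.16 days.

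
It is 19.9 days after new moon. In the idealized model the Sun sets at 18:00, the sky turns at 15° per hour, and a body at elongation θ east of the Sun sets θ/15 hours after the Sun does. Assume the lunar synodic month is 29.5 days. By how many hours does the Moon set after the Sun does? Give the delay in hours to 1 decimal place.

The Moon has covered 19.9/29.5 of its cycle, so θ ≈ 360° × 19.9/29.5 = 242.8°.
At 15° of sky rotation per hour, 242.8° corresponds to a 16.19 h lag.
So the Moon sets 16.19 h after the Sun.

16.2 h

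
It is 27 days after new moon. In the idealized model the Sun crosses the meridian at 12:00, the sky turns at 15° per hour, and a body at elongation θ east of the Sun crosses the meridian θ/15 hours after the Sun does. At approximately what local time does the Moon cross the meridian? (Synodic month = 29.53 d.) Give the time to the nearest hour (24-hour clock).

10:00

Elongation θ = 360° × 27/29.53 ≈ 329.2°.
The Moon trails the Sun by θ/15 = 329.2/15 ≈ 21.94 hours.
12:00 + 21.94 h ≈ 09:57 → 10:00 to the nearest hour.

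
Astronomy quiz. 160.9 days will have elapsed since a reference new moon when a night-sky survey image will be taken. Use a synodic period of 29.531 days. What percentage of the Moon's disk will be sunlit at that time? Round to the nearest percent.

Reduce mod P: 160.9 − 5×29.531 = 13.25 d into the current lunation.
Phase angle: θ = 360°·(13.25 d)/(29.531 d) = 161.5°.
With cos θ = (-0.948), the lit fraction is (1 − (-0.948))/2 ≈ 0.974, so 97%.

97%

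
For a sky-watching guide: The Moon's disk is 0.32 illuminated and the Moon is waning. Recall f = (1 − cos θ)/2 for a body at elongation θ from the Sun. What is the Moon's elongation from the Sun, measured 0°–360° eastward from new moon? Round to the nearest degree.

291°

From f = (1 − cos θ)/2: cos θ = 1 − 2×0.32 = 0.360; arccos → 68.9°.
Since the Moon is past full (waning), take the reflex angle: θ = 360° − 68.9° = 291.1°.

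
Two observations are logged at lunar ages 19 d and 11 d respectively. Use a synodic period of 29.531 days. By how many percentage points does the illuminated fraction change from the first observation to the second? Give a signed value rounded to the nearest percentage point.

First observation: θ = 360°·19/29.531 = 231.6°, so f = 0.810.
Second observation: θ = 134.1°, f = 0.848.
Δf = 0.848 − 0.810 = +0.038, i.e. +4 pp.

+4 pp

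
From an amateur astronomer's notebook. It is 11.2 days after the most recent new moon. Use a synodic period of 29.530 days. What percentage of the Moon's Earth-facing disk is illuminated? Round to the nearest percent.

Elongation θ = 360° × 11.2/29.530 ≈ 136.5°.
cos 136.5° = (-0.726), so f = (1 − (-0.726))/2 = 0.863, so 86%.

86%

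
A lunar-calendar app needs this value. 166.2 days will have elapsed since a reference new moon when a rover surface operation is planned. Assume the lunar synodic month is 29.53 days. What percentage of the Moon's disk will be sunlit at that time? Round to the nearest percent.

85%

166.2 d spans 5 complete synodic months (5 × 29.53 = 147.65 d) plus 18.55 d.
Elongation θ = 360° × 18.55/29.53 ≈ 226.1°.
cos 226.1° = (-0.693), so f = (1 − (-0.693))/2 = 0.846, so 85%.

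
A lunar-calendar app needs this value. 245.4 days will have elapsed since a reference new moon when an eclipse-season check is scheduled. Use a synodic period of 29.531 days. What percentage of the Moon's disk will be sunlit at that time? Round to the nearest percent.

245.4 d spans 8 complete synodic months (8 × 29.531 = 236.25 d) plus 9.15 d.
Phase angle: θ = 360°·(9.15 d)/(29.531 d) = 111.6°.
With cos θ = (-0.368), the lit fraction is (1 − (-0.368))/2 ≈ 0.684, so 68%.

68%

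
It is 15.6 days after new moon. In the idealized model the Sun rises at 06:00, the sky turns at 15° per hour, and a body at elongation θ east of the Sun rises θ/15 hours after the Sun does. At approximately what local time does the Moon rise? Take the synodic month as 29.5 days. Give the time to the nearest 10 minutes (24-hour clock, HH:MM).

18:40

Elongation θ = 360° × 15.6/29.5 ≈ 190.4°.
The Moon trails the Sun by θ/15 = 190.4/15 ≈ 12.69 hours.
06:00 + 12.692 h ≈ 18:41 → 18:40 to the nearest ten minutes.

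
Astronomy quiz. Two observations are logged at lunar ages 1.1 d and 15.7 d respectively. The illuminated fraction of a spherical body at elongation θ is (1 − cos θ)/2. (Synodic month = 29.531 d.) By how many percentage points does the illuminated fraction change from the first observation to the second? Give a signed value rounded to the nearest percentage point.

First observation: θ = 360°·1.1/29.531 = 13.4°, so f = 0.014.
Second observation: θ = 191.4°, f = 0.990.
Δf = 0.990 − 0.014 = +0.977, i.e. +98 pp.

+98 percentage points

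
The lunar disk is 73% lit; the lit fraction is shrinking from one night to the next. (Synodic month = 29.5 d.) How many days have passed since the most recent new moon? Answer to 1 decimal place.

Invert f = (1 − cos θ)/2 to get cos θ = 1 − 2(0.73) = -0.460, hence θ₀ = arccos -0.460 = 117.4°.
Waning ⇒ past full, so θ = 360° − 117.4° = 242.6°.
At 360°/29.5 d per day, 242.6° corresponds to 19.88 days.

19.9 days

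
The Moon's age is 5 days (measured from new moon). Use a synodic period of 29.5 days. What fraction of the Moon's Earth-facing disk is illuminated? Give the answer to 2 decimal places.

The Moon has covered 5/29.5 of its cycle, so θ ≈ 360° × 5/29.5 = 61.0°.
Illuminated fraction = (1 − cos 61.0°)/2 = (1 − 0.485)/2 ≈ 0.258.

0.26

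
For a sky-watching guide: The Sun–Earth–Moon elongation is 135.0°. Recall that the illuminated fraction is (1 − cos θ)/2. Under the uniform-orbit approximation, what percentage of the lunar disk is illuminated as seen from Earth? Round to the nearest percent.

cos 135.0° = (-0.707), so f = (1 − (-0.707))/2 = 0.854, i.e. 85%.

85%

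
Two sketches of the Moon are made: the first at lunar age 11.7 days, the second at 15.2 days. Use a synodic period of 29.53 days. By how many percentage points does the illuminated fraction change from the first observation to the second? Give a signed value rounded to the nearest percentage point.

First observation: θ = 360°·11.7/29.53 = 142.6°, so f = 0.897.
Second observation: θ = 185.3°, f = 0.998.
Δf = 0.998 − 0.897 = +0.100, i.e. +10 pp.

+10 pp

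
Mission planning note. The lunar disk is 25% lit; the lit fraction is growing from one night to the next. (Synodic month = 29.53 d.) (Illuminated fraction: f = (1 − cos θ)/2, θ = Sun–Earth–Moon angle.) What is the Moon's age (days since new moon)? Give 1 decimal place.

cos θ = 1 − 2f = 0.500, giving a principal value of 60.0°.
Before full moon the principal value applies: θ = 60.0°.
That fraction of the synodic month is 60.0/360 × 29.53 d ≈ 4.92 d.

4.9 days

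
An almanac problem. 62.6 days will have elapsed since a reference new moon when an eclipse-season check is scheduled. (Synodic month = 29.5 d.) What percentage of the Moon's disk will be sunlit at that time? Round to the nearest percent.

14%

Reduce mod P: 62.6 − 2×29.5 = 3.60 d into the current lunation.
Elongation θ = 360° × 3.60/29.5 ≈ 43.9°.
cos 43.9° = 0.720, so f = (1 − 0.720)/2 = 0.140, so 14%.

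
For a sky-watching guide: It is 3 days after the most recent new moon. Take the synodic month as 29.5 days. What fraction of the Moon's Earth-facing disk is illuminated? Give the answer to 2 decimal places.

0.10

The Moon has covered 3/29.5 of its cycle, so θ ≈ 360° × 3/29.5 = 36.6°.
cos 36.6° = 0.803, so f = (1 − 0.803)/2 = 0.099.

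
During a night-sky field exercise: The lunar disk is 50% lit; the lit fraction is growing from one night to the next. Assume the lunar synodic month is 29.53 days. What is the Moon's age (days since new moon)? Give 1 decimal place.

7.4 days

Invert f = (1 − cos θ)/2 to get cos θ = 1 − 2(0.50) = 0.000, hence θ₀ = arccos 0.000 = 90.0°.
Waxing ⇒ before full, so θ = 90.0°.
Age = 29.53 × 90.0°/360° ≈ 7.38 days.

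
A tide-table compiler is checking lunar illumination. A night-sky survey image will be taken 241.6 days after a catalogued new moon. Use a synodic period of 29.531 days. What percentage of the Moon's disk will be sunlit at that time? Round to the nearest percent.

29%

241.6/29.531 = 8.181 lunations, so 8 complete cycles and 5.35 d into the next.
The Moon has covered 5.35/29.531 of its cycle, so θ ≈ 360° × 5.35/29.531 = 65.2°.
cos 65.2° = 0.419, so f = (1 − 0.419)/2 = 0.291, so 29%.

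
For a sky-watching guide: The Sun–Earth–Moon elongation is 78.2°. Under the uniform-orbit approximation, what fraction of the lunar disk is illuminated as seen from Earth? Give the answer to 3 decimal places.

cos 78.2° = 0.204, so f = (1 − 0.204)/2 = 0.398.

0.398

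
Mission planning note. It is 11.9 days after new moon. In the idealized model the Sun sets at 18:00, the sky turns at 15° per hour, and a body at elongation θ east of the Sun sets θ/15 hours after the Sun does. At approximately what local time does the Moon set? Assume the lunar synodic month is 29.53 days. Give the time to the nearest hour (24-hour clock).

04:00

Elongation θ = 360° × 11.9/29.53 ≈ 145.1°.
The Moon trails the Sun by θ/15 = 145.1/15 ≈ 9.67 hours.
18:00 + 9.67 h ≈ 03:40 → 04:00 to the nearest hour.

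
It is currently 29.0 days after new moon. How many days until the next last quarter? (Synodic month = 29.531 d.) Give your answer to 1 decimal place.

Last quarter is 0.75 of the way through the cycle: age 0.75 × 29.531 = 22.148 d.
Already past this cycle's last quarter; the next is at 22.148 + 29.531 = 51.679 d, so 51.679 − 29.0 = 22.679 days.

22.7 days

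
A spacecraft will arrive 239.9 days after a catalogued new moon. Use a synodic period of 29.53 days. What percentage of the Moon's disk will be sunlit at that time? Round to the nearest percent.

Reduce mod P: 239.9 − 8×29.53 = 3.66 d into the current lunation.
Elongation θ = 360° × 3.66/29.53 ≈ 44.6°.
cos 44.6° = 0.712, so f = (1 − 0.712)/2 = 0.144, so 14%.

14%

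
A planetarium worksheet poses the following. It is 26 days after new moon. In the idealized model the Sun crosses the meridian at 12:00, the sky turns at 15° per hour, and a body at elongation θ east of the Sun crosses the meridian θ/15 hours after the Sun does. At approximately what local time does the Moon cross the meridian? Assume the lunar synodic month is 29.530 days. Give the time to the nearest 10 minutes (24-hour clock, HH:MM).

Phase angle: θ = 360°·(26 d)/(29.530 d) = 317.0°.
At 15° of sky rotation per hour, 317.0° corresponds to a 21.13 h lag.
12:00 + 21.131 h ≈ 09:08 → 09:10 to the nearest ten minutes.

09:10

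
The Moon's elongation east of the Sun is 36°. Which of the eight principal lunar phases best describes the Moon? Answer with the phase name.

waxing crescent

The waxing crescent sector spans roughly 22°–68°; 36° falls inside it.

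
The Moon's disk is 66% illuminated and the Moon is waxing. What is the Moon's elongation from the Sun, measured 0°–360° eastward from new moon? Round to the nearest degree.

109°

From f = (1 − cos θ)/2: cos θ = 1 − 2×0.66 = -0.320; arccos → 108.7°.
Before full moon the principal value applies: θ = 108.7°.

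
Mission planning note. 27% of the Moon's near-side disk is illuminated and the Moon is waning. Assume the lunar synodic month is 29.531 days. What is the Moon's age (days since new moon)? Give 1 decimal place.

24.4 days

cos θ = 1 − 2f = 0.460, giving a principal value of 62.6°.
A waning Moon lies in 180°–360°, so θ = 360° − 62.6° = 297.4°.
Age = 29.531 × 297.4°/360° ≈ 24.39 days.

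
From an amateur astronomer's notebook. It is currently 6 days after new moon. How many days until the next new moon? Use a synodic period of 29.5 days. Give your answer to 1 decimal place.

23.5 days

The next new moon completes the synodic month: 29.5 − 6 = 23.500 days.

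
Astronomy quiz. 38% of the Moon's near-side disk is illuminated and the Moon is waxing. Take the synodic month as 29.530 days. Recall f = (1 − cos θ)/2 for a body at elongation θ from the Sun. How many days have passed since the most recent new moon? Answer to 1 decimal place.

From f = (1 − cos θ)/2: cos θ = 1 − 2×0.38 = 0.240; arccos → 76.1°.
Before full moon the principal value applies: θ = 76.1°.
Age = 29.530 × 76.1°/360° ≈ 6.24 days.

6.2 days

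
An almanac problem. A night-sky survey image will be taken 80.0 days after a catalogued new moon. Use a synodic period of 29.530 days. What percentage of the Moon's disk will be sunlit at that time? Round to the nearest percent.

63%

80.0/29.530 = 2.709 lunations, so 2 complete cycles and 20.94 d into the next.
Elongation θ = 360° × 20.94/29.530 ≈ 255.3°.
cos 255.3° = (-0.254), so f = (1 − (-0.254))/2 = 0.627, so 63%.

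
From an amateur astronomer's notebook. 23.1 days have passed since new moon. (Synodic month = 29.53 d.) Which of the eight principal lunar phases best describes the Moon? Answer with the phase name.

At 23.1/29.53 of the cycle, θ ≈ 282° — the last quarter range.

last quarter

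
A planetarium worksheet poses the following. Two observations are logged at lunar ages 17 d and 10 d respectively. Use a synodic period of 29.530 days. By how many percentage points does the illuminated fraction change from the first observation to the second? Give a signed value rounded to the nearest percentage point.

θ₁ = 360° × 17/29.530 = 207.2°, f₁ = (1 − cos θ₁)/2 = 0.945.
θ₂ = 360° × 10/29.530 = 121.9°, f₂ = (1 − cos θ₂)/2 = 0.764.
Change = f₂ − f₁ = -0.180 → -18 percentage points.

-18 percentage points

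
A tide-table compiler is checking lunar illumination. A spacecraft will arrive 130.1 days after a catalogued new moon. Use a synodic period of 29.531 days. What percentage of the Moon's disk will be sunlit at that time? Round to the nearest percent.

Reduce mod P: 130.1 − 4×29.531 = 11.98 d into the current lunation.
Elongation θ = 360° × 11.98/29.531 ≈ 146.0°.
cos 146.0° = (-0.829), so f = (1 − (-0.829))/2 = 0.914, so 91%.

91%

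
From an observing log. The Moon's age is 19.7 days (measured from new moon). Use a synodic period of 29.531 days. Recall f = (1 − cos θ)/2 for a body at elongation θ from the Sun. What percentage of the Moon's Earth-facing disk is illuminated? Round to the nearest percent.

75%

Phase angle: θ = 360°·(19.7 d)/(29.531 d) = 240.2°.
With cos θ = (-0.498), the lit fraction is (1 − (-0.498))/2 ≈ 0.749, so 75%.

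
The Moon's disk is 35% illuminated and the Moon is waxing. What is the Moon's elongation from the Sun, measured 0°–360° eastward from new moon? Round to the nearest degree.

73°

Invert f = (1 − cos θ)/2 to get cos θ = 1 − 2(0.35) = 0.300, hence θ₀ = arccos 0.300 = 72.5°.
Waxing ⇒ before full, so θ = 72.5°.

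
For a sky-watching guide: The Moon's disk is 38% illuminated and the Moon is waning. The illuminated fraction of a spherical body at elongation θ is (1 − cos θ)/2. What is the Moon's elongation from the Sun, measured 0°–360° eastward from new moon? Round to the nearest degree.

Invert f = (1 − cos θ)/2 to get cos θ = 1 − 2(0.38) = 0.240, hence θ₀ = arccos 0.240 = 76.1°.
A waning Moon lies in 180°–360°, so θ = 360° − 76.1° = 283.9°.

284°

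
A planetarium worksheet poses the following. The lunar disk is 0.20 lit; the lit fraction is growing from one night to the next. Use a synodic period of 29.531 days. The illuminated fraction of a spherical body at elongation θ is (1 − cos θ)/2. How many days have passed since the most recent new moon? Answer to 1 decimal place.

Invert f = (1 − cos θ)/2 to get cos θ = 1 − 2(0.20) = 0.600, hence θ₀ = arccos 0.600 = 53.1°.
Before full moon the principal value applies: θ = 53.1°.
At 360°/29.531 d per day, 53.1° corresponds to 4.36 days.

4.4 days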